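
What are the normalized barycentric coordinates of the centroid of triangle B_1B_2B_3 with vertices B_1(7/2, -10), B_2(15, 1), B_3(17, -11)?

The centroid is the average of the vertices, so each weight is 1/3.

(1/3, 1/3, 1/3)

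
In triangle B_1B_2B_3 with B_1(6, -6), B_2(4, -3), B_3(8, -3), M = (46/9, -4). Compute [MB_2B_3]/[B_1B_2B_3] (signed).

1/3

[B_1B_2B_3] = ½·(6·(-3−(-3)) + 4·(-3−(-6)) + 8·(-6−(-3))) = ½·(0 + 12 − 24) = -6.
[MB_2B_3] = ½·((46/9)·(-3−(-3)) + 4·(-3−(-4)) + 8·(-4−(-3))) = ½·(0 + 4 − 8) = -2, so the ratio is (-2)/(-6) = 1/3.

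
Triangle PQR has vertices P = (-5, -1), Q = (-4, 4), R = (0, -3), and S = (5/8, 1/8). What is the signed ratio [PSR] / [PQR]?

5/8

[PQR] = ½·((-5)·(4−(-3)) + (-4)·(-3−(-1)) + 0·(-1−4)) = ½·(-35 + 8 + 0) = -27/2.
[PSR] = ½·((-5)·(1/8−(-3)) + (5/8)·(-3−(-1)) + 0·(-1−(1/8))) = ½·(-125/8 − 5/4 + 0) = -135/16, so the ratio is (-135/16)/(-27/2) = 5/8.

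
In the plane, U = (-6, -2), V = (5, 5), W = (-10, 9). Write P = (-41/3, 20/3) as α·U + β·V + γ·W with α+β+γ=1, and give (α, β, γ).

Signed area of the reference triangle: [UVW] = ½·((-6)·(5−9) + 5·(9−(-2)) + (-10)·(-2−5)) = ½·(24 + 55 + 70) = 149/2.
[PVW] = ½·((-41/3)·(5−9) + 5·(9−(20/3)) + (-10)·(20/3−5)) = ½·(164/3 + 35/3 − 50/3) = 149/6, so the U-coordinate is (149/6)/(149/2) = 1/3.
[UPW] = ½·((-6)·(20/3−9) + (-41/3)·(9−(-2)) + (-10)·(-2−(20/3))) = ½·(14 − 451/3 + 260/3) = -149/6, so the V-coordinate is -1/3.
[UVP] = ½·((-6)·(5−(20/3)) + 5·(20/3−(-2)) + (-41/3)·(-2−5)) = ½·(10 + 130/3 + 287/3) = 149/2, so the W-coordinate is 1.

(1/3, -1/3, 1)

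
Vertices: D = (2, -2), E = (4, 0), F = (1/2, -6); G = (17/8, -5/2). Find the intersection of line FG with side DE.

Barycentric coordinates of G with respect to DEF: (1/2, 1/4, 1/4).
On side DE the F-coordinate is zero; dropping G's F-weight 1/4 and renormalizing the remaining 1/2 : 1/4 gives weights 2/3, 1/3 on D, E.
H = (2/3)·(2, -2) + (1/3)·(4, 0) = (8/3, -4/3).

(8/3, -4/3)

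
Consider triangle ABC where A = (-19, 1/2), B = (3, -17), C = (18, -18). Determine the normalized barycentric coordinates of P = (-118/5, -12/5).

(4/5, 4/5, -3/5)

Signed area of the reference triangle: [ABC] = ½·((-19)·(-17−(-18)) + 3·(-18−(1/2)) + 18·(1/2−(-17))) = ½·(-19 − 111/2 + 315) = 481/4.
[PBC] = ½·((-118/5)·(-17−(-18)) + 3·(-18−(-12/5)) + 18·(-12/5−(-17))) = ½·(-118/5 − 234/5 + 1314/5) = 481/5, so the A-coordinate is (481/5)/(481/4) = 4/5.
[APC] = ½·((-19)·(-12/5−(-18)) + (-118/5)·(-18−(1/2)) + 18·(1/2−(-12/5))) = ½·(-1482/5 + 2183/5 + 261/5) = 481/5, so the B-coordinate is 4/5.
[ABP] = ½·((-19)·(-17−(-12/5)) + 3·(-12/5−(1/2)) + (-118/5)·(1/2−(-17))) = ½·(1387/5 − 87/10 − 413) = -1443/20, so the C-coordinate is -3/5.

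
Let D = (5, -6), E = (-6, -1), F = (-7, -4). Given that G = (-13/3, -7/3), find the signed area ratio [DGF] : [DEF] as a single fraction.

2/3

[DEF] = ½·(5·(-1−(-4)) + (-6)·(-4−(-6)) + (-7)·(-6−(-1))) = ½·(15 − 12 + 35) = 19.
[DGF] = ½·(5·(-7/3−(-4)) + (-13/3)·(-4−(-6)) + (-7)·(-6−(-7/3))) = ½·(25/3 − 26/3 + 77/3) = 38/3, so the ratio is (38/3)/19 = 2/3.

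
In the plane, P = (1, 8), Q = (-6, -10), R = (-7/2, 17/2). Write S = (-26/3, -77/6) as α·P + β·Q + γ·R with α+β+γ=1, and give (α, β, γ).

Signed area of the reference triangle: [PQR] = ½·(1·(-10−(17/2)) + (-6)·(17/2−8) + (-7/2)·(8−(-10))) = ½·(-37/2 − 3 − 63) = -169/4.
[SQR] = ½·((-26/3)·(-10−(17/2)) + (-6)·(17/2−(-77/6)) + (-7/2)·(-77/6−(-10))) = ½·(481/3 − 128 + 119/12) = 169/8, so the P-coordinate is (169/8)/(-169/4) = -1/2.
[PSR] = ½·(1·(-77/6−(17/2)) + (-26/3)·(17/2−8) + (-7/2)·(8−(-77/6))) = ½·(-64/3 − 13/3 − 875/12) = -1183/24, so the Q-coordinate is 7/6.
[PQS] = ½·(1·(-10−(-77/6)) + (-6)·(-77/6−8) + (-26/3)·(8−(-10))) = ½·(17/6 + 125 − 156) = -169/12, so the R-coordinate is 1/3.
Check: -1/2 + 7/6 + 1/3 = 1.

(-1/2, 7/6, 1/3)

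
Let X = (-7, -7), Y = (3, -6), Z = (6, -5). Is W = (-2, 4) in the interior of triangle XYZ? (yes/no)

no

Barycentric coordinates of W: (5, -19, 15).
The three coordinates are positive, negative, positive; a point is interior exactly when all three are positive.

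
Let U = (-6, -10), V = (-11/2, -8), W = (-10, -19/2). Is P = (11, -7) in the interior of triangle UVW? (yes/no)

no

Barycentric coordinates of P: (27/11, 82/33, -130/33).
The three coordinates are positive, positive, negative; a point is interior exactly when all three are positive.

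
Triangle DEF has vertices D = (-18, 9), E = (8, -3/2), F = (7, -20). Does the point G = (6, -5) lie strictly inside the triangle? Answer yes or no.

yes

Barycentric coordinates of G: (67/983, 692/983, 224/983).
The three coordinates are positive, positive, positive; a point is interior exactly when all three are positive.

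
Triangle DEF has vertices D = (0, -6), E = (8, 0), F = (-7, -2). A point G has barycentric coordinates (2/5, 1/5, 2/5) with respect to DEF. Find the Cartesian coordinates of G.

G = (2/5)·D + (1/5)·E + (2/5)·F.
x-coordinate: (2/5)·0 + (1/5)·8 + (2/5)·(-7) = -6/5.
y-coordinate: (2/5)·(-6) + (1/5)·0 + (2/5)·(-2) = -16/5.

(-6/5, -16/5)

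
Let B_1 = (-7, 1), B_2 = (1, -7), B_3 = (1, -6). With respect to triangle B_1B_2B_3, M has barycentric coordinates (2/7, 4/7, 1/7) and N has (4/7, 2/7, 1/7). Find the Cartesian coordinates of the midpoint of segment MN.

Barycentric coordinates of the midpoint are the average: (3/7, 3/7, 1/7).
Converting: (3/7)·B_1 + (3/7)·B_2 + (1/7)·B_3 = (-17/7, -24/7).

(-17/7, -24/7)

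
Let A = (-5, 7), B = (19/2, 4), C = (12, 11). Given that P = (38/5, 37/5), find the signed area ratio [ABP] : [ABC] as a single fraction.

[ABC] = ½·((-5)·(4−11) + (19/2)·(11−7) + 12·(7−4)) = ½·(35 + 38 + 36) = 109/2.
[ABP] = ½·((-5)·(4−(37/5)) + (19/2)·(37/5−7) + (38/5)·(7−4)) = ½·(17 + 19/5 + 114/5) = 109/5, so the ratio is (109/5)/(109/2) = 2/5.

2/5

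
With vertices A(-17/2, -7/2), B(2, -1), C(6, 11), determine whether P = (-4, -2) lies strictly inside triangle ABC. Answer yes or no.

Barycentric coordinates of P: (17/29, 3/8, 9/232).
The three coordinates are positive, positive, positive; a point is interior exactly when all three are positive.

yes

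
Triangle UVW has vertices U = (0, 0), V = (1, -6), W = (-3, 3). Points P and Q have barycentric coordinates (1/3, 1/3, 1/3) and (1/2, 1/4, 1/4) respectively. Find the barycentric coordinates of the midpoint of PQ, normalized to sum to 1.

Since both coordinate triples sum to 1, the midpoint's barycentrics are the componentwise average.
(1/3+1/2)/2 = 5/12; similarly 7/24 and 7/24.

(5/12, 7/24, 7/24)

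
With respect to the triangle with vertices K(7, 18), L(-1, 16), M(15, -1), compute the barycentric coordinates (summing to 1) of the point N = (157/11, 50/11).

Signed area of the reference triangle: [KLM] = ½·(7·(16−(-1)) + (-1)·(-1−18) + 15·(18−16)) = ½·(119 + 19 + 30) = 84.
[NLM] = ½·((157/11)·(16−(-1)) + (-1)·(-1−(50/11)) + 15·(50/11−16)) = ½·(2669/11 + 61/11 − 1890/11) = 420/11, so the K-coordinate is (420/11)/84 = 5/11.
[KNM] = ½·(7·(50/11−(-1)) + (157/11)·(-1−18) + 15·(18−(50/11))) = ½·(427/11 − 2983/11 + 2220/11) = -168/11, so the L-coordinate is -2/11.
[KLN] = ½·(7·(16−(50/11)) + (-1)·(50/11−18) + (157/11)·(18−16)) = ½·(882/11 + 148/11 + 314/11) = 672/11, so the M-coordinate is 8/11.
Check: 5/11 − 2/11 + 8/11 = 1.

(5/11, -2/11, 8/11)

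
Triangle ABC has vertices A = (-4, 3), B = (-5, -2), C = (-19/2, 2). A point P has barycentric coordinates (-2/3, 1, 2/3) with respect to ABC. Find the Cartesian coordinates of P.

(-26/3, -8/3)

P = (-2/3)·A + 1·B + (2/3)·C.
x-coordinate: (-2/3)·(-4) + 1·(-5) + (2/3)·(-19/2) = -26/3.
y-coordinate: (-2/3)·3 + 1·(-2) + (2/3)·2 = -8/3.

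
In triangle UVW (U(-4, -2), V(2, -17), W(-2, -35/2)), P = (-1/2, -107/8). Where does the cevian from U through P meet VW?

(2/3, -103/6)

Barycentric coordinates of P with respect to UVW: (1/4, 1/2, 1/4).
On side VW the U-coordinate is zero; dropping P's U-weight 1/4 and renormalizing the remaining 1/2 : 1/4 gives weights 2/3, 1/3 on V, W.
Q = (2/3)·(2, -17) + (1/3)·(-2, -35/2) = (2/3, -103/6).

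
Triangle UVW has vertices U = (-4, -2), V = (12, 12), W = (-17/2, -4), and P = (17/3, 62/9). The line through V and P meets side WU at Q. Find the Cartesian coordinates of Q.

(-7, -10/3)

Barycentric coordinates of P with respect to UVW: (1/9, 2/3, 2/9).
On side WU the V-coordinate is zero; dropping P's V-weight 2/3 and renormalizing the remaining 2/9 : 1/9 gives weights 2/3, 1/3 on W, U.
Q = (2/3)·(-17/2, -4) + (1/3)·(-4, -2) = (-7, -10/3).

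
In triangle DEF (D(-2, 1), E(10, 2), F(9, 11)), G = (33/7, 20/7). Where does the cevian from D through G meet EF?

Barycentric coordinates of G with respect to DEF: (3/7, 3/7, 1/7).
On side EF the D-coordinate is zero; dropping G's D-weight 3/7 and renormalizing the remaining 3/7 : 1/7 gives weights 3/4, 1/4 on E, F.
H = (3/4)·(10, 2) + (1/4)·(9, 11) = (39/4, 17/4).

(39/4, 17/4)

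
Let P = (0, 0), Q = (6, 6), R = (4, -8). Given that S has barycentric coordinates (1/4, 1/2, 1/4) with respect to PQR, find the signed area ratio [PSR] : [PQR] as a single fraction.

The signed ratio [PSR]/[PQR] equals the barycentric coordinate of S at vertex Q, which is 1/2.

1/2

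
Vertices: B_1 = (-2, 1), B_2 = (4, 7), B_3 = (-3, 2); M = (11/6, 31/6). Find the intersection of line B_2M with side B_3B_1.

Barycentric coordinates of M with respect to B_1B_2B_3: (1/6, 2/3, 1/6).
On side B_3B_1 the B_2-coordinate is zero; dropping M's B_2-weight 2/3 and renormalizing the remaining 1/6 : 1/6 gives weights 1/2, 1/2 on B_3, B_1.
N = (1/2)·(-3, 2) + (1/2)·(-2, 1) = (-5/2, 3/2).

(-5/2, 3/2)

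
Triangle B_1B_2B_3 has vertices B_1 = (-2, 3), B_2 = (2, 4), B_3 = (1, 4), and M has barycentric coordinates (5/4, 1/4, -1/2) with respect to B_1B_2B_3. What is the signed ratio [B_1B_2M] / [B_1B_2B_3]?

-1/2

The signed ratio [B_1B_2M]/[B_1B_2B_3] equals the barycentric coordinate of M at vertex B_3, which is -1/2.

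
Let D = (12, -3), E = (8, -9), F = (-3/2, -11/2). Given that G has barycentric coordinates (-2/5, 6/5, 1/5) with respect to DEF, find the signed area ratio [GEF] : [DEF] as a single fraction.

-2/5

The signed ratio [GEF]/[DEF] equals the barycentric coordinate of G at vertex D, which is -2/5.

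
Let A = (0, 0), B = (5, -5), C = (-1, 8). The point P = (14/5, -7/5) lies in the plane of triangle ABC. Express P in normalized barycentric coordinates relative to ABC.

Signed area of the reference triangle: [ABC] = ½·(0·(-5−8) + 5·(8−0) + (-1)·(0−(-5))) = ½·(0 + 40 − 5) = 35/2.
[PBC] = ½·((14/5)·(-5−8) + 5·(8−(-7/5)) + (-1)·(-7/5−(-5))) = ½·(-182/5 + 47 − 18/5) = 7/2, so the A-coordinate is (7/2)/(35/2) = 1/5.
[APC] = ½·(0·(-7/5−8) + (14/5)·(8−0) + (-1)·(0−(-7/5))) = ½·(0 + 112/5 − 7/5) = 21/2, so the B-coordinate is 3/5.
[ABP] = ½·(0·(-5−(-7/5)) + 5·(-7/5−0) + (14/5)·(0−(-5))) = ½·(0 − 7 + 14) = 7/2, so the C-coordinate is 1/5.

(1/5, 3/5, 1/5)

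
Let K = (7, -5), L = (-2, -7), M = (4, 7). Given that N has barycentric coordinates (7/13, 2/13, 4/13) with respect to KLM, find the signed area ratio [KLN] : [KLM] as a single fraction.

The signed ratio [KLN]/[KLM] equals the barycentric coordinate of N at vertex M, which is 4/13.

4/13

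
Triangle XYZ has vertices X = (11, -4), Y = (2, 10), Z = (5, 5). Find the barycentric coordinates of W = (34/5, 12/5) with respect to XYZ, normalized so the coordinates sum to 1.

(2/5, 1/5, 2/5)

Signed area of the reference triangle: [XYZ] = ½·(11·(10−5) + 2·(5−(-4)) + 5·(-4−10)) = ½·(55 + 18 − 70) = 3/2.
[WYZ] = ½·((34/5)·(10−5) + 2·(5−(12/5)) + 5·(12/5−10)) = ½·(34 + 26/5 − 38) = 3/5, so the X-coordinate is (3/5)/(3/2) = 2/5.
[XWZ] = ½·(11·(12/5−5) + (34/5)·(5−(-4)) + 5·(-4−(12/5))) = ½·(-143/5 + 306/5 − 32) = 3/10, so the Y-coordinate is 1/5.
[XYW] = ½·(11·(10−(12/5)) + 2·(12/5−(-4)) + (34/5)·(-4−10)) = ½·(418/5 + 64/5 − 476/5) = 3/5, so the Z-coordinate is 2/5.
Check: 2/5 + 1/5 + 2/5 = 1.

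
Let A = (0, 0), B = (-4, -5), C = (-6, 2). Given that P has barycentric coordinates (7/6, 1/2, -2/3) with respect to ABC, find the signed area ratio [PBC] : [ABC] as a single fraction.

7/6

The signed ratio [PBC]/[ABC] equals the barycentric coordinate of P at vertex A, which is 7/6.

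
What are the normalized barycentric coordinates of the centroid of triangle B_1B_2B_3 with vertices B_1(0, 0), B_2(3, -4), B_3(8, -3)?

The centroid is the average of the vertices, so each weight is 1/3.

(1/3, 1/3, 1/3)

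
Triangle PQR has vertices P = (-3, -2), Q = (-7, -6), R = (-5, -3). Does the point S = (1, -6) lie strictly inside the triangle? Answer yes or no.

Barycentric coordinates of S: (6, 3, -8).
The three coordinates are positive, positive, negative; a point is interior exactly when all three are positive.

no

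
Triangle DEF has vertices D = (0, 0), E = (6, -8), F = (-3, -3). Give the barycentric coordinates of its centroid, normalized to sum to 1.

The centroid is the average of the vertices, so each weight is 1/3.

(1/3, 1/3, 1/3)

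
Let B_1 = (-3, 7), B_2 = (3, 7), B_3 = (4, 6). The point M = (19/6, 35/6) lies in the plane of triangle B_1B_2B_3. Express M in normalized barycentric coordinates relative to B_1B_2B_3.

Signed area of the reference triangle: [B_1B_2B_3] = ½·((-3)·(7−6) + 3·(6−7) + 4·(7−7)) = ½·(-3 − 3 + 0) = -3.
[MB_2B_3] = ½·((19/6)·(7−6) + 3·(6−(35/6)) + 4·(35/6−7)) = ½·(19/6 + 1/2 − 14/3) = -1/2, so the B_1-coordinate is (-1/2)/(-3) = 1/6.
[B_1MB_3] = ½·((-3)·(35/6−6) + (19/6)·(6−7) + 4·(7−(35/6))) = ½·(1/2 − 19/6 + 14/3) = 1, so the B_2-coordinate is -1/3.
[B_1B_2M] = ½·((-3)·(7−(35/6)) + 3·(35/6−7) + (19/6)·(7−7)) = ½·(-7/2 − 7/2 + 0) = -7/2, so the B_3-coordinate is 7/6.

(1/6, -1/3, 7/6)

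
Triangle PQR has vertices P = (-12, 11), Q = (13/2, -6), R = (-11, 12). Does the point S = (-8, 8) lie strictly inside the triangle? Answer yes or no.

Barycentric coordinates of S: (32/71, 14/71, 25/71).
The three coordinates are positive, positive, positive; a point is interior exactly when all three are positive.

yes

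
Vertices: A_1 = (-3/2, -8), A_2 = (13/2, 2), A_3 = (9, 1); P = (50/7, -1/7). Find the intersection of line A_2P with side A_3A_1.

(29/4, -1/2)

Barycentric coordinates of P with respect to A_1A_2A_3: (1/7, 1/7, 5/7).
On side A_3A_1 the A_2-coordinate is zero; dropping P's A_2-weight 1/7 and renormalizing the remaining 5/7 : 1/7 gives weights 5/6, 1/6 on A_3, A_1.
Q = (5/6)·(9, 1) + (1/6)·(-3/2, -8) = (29/4, -1/2).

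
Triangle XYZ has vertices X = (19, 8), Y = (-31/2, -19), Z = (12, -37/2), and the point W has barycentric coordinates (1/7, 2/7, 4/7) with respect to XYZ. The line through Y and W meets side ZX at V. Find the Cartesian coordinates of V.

Line YW meets ZX where the Y-coordinate vanishes; zeroing W's Y-weight and renormalizing leaves Z, X-weights 4/7 : 1/7 → (4/5, 1/5).
So V = (4/5)·Z + (1/5)·X = (67/5, -66/5).

(67/5, -66/5)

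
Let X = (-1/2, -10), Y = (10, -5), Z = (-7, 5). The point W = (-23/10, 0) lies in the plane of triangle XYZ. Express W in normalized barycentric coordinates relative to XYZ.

Signed area of the reference triangle: [XYZ] = ½·((-1/2)·(-5−5) + 10·(5−(-10)) + (-7)·(-10−(-5))) = ½·(5 + 150 + 35) = 95.
[WYZ] = ½·((-23/10)·(-5−5) + 10·(5−0) + (-7)·(0−(-5))) = ½·(23 + 50 − 35) = 19, so the X-coordinate is 19/95 = 1/5.
[XWZ] = ½·((-1/2)·(0−5) + (-23/10)·(5−(-10)) + (-7)·(-10−0)) = ½·(5/2 − 69/2 + 70) = 19, so the Y-coordinate is 1/5.
[XYW] = ½·((-1/2)·(-5−0) + 10·(0−(-10)) + (-23/10)·(-10−(-5))) = ½·(5/2 + 100 + 23/2) = 57, so the Z-coordinate is 3/5.
Check: 1/5 + 1/5 + 3/5 = 1.

(1/5, 1/5, 3/5)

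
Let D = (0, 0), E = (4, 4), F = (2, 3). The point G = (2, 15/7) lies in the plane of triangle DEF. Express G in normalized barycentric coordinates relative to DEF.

Signed area of the reference triangle: [DEF] = ½·(0·(4−3) + 4·(3−0) + 2·(0−4)) = ½·(0 + 12 − 8) = 2.
[GEF] = ½·(2·(4−3) + 4·(3−(15/7)) + 2·(15/7−4)) = ½·(2 + 24/7 − 26/7) = 6/7, so the D-coordinate is (6/7)/2 = 3/7.
[DGF] = ½·(0·(15/7−3) + 2·(3−0) + 2·(0−(15/7))) = ½·(0 + 6 − 30/7) = 6/7, so the E-coordinate is 3/7.
[DEG] = ½·(0·(4−(15/7)) + 4·(15/7−0) + 2·(0−4)) = ½·(0 + 60/7 − 8) = 2/7, so the F-coordinate is 1/7.

(3/7, 3/7, 1/7)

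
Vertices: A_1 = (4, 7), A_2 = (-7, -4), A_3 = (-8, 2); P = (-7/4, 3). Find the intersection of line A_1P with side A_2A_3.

(-15/2, -1)

Barycentric coordinates of P with respect to A_1A_2A_3: (1/2, 1/4, 1/4).
On side A_2A_3 the A_1-coordinate is zero; dropping P's A_1-weight 1/2 and renormalizing the remaining 1/4 : 1/4 gives weights 1/2, 1/2 on A_2, A_3.
Q = (1/2)·(-7, -4) + (1/2)·(-8, 2) = (-15/2, -1).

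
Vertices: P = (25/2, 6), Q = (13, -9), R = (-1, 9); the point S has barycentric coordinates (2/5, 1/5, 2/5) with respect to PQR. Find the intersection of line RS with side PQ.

(38/3, 1)

Line RS meets PQ where the R-coordinate vanishes; zeroing S's R-weight and renormalizing leaves P, Q-weights 2/5 : 1/5 → (2/3, 1/3).
So T = (2/3)·P + (1/3)·Q = (38/3, 1).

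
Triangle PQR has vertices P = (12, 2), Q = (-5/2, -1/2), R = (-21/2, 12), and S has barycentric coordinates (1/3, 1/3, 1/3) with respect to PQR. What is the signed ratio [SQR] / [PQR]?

The signed ratio [SQR]/[PQR] equals the barycentric coordinate of S at vertex P, which is 1/3.

1/3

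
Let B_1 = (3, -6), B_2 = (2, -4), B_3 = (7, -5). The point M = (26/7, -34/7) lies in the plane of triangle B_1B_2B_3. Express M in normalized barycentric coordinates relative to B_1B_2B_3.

(2/7, 3/7, 2/7)

Signed area of the reference triangle: [B_1B_2B_3] = ½·(3·(-4−(-5)) + 2·(-5−(-6)) + 7·(-6−(-4))) = ½·(3 + 2 − 14) = -9/2.
[MB_2B_3] = ½·((26/7)·(-4−(-5)) + 2·(-5−(-34/7)) + 7·(-34/7−(-4))) = ½·(26/7 − 2/7 − 6) = -9/7, so the B_1-coordinate is (-9/7)/(-9/2) = 2/7.
[B_1MB_3] = ½·(3·(-34/7−(-5)) + (26/7)·(-5−(-6)) + 7·(-6−(-34/7))) = ½·(3/7 + 26/7 − 8) = -27/14, so the B_2-coordinate is 3/7.
[B_1B_2M] = ½·(3·(-4−(-34/7)) + 2·(-34/7−(-6)) + (26/7)·(-6−(-4))) = ½·(18/7 + 16/7 − 52/7) = -9/7, so the B_3-coordinate is 2/7.
Check: 2/7 + 3/7 + 2/7 = 1.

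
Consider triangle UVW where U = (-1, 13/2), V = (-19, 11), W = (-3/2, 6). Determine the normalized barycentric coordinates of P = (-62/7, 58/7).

(2/7, 3/7, 2/7)

Signed area of the reference triangle: [UVW] = ½·((-1)·(11−6) + (-19)·(6−(13/2)) + (-3/2)·(13/2−11)) = ½·(-5 + 19/2 + 27/4) = 45/8.
[PVW] = ½·((-62/7)·(11−6) + (-19)·(6−(58/7)) + (-3/2)·(58/7−11)) = ½·(-310/7 + 304/7 + 57/14) = 45/28, so the U-coordinate is (45/28)/(45/8) = 2/7.
[UPW] = ½·((-1)·(58/7−6) + (-62/7)·(6−(13/2)) + (-3/2)·(13/2−(58/7))) = ½·(-16/7 + 31/7 + 75/28) = 135/56, so the V-coordinate is 3/7.
[UVP] = ½·((-1)·(11−(58/7)) + (-19)·(58/7−(13/2)) + (-62/7)·(13/2−11)) = ½·(-19/7 − 475/14 + 279/7) = 45/28, so the W-coordinate is 2/7.
Check: 2/7 + 3/7 + 2/7 = 1.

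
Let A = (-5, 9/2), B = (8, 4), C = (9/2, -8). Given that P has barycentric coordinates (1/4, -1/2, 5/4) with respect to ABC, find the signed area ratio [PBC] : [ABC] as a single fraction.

The signed ratio [PBC]/[ABC] equals the barycentric coordinate of P at vertex A, which is 1/4.

1/4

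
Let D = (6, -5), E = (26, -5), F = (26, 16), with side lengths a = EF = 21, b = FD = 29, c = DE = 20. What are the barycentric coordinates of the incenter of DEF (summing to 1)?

(3/10, 29/70, 2/7)

The incenter has barycentric coordinates proportional to the opposite side lengths: (21 : 29 : 20).
Normalizing by 21+29+20 = 70 gives (3/10, 29/70, 2/7).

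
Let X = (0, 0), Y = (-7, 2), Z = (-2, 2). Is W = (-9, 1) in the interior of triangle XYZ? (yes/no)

Barycentric coordinates of W: (1/2, 8/5, -11/10).
The three coordinates are positive, positive, negative; a point is interior exactly when all three are positive.

no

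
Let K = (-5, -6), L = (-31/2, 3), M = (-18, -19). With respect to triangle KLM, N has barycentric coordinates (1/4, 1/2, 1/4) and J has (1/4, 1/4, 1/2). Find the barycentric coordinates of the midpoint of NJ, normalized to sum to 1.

Since both coordinate triples sum to 1, the midpoint's barycentrics are the componentwise average.
(1/4+1/4)/2 = 1/4; similarly 3/8 and 3/8.

(1/4, 3/8, 3/8)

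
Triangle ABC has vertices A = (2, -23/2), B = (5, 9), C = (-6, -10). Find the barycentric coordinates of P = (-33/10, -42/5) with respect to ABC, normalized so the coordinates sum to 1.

Signed area of the reference triangle: [ABC] = ½·(2·(9−(-10)) + 5·(-10−(-23/2)) + (-6)·(-23/2−9)) = ½·(38 + 15/2 + 123) = 337/4.
[PBC] = ½·((-33/10)·(9−(-10)) + 5·(-10−(-42/5)) + (-6)·(-42/5−9)) = ½·(-627/10 − 8 + 522/5) = 337/20, so the A-coordinate is (337/20)/(337/4) = 1/5.
[APC] = ½·(2·(-42/5−(-10)) + (-33/10)·(-10−(-23/2)) + (-6)·(-23/2−(-42/5))) = ½·(16/5 − 99/20 + 93/5) = 337/40, so the B-coordinate is 1/10.
[ABP] = ½·(2·(9−(-42/5)) + 5·(-42/5−(-23/2)) + (-33/10)·(-23/2−9)) = ½·(174/5 + 31/2 + 1353/20) = 2359/40, so the C-coordinate is 7/10.

(1/5, 1/10, 7/10)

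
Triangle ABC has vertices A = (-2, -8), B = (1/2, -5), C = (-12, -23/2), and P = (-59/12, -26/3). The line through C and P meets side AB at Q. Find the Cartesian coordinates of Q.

Barycentric coordinates of P with respect to ABC: (1/2, 1/6, 1/3).
On side AB the C-coordinate is zero; dropping P's C-weight 1/3 and renormalizing the remaining 1/2 : 1/6 gives weights 3/4, 1/4 on A, B.
Q = (3/4)·(-2, -8) + (1/4)·(1/2, -5) = (-11/8, -29/4).

(-11/8, -29/4)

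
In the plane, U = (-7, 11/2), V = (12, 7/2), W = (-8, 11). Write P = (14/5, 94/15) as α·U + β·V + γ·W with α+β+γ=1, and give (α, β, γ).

Signed area of the reference triangle: [UVW] = ½·((-7)·(7/2−11) + 12·(11−(11/2)) + (-8)·(11/2−(7/2))) = ½·(105/2 + 66 − 16) = 205/4.
[PVW] = ½·((14/5)·(7/2−11) + 12·(11−(94/15)) + (-8)·(94/15−(7/2))) = ½·(-21 + 284/5 − 332/15) = 41/6, so the U-coordinate is (41/6)/(205/4) = 2/15.
[UPW] = ½·((-7)·(94/15−11) + (14/5)·(11−(11/2)) + (-8)·(11/2−(94/15))) = ½·(497/15 + 77/5 + 92/15) = 82/3, so the V-coordinate is 8/15.
[UVP] = ½·((-7)·(7/2−(94/15)) + 12·(94/15−(11/2)) + (14/5)·(11/2−(7/2))) = ½·(581/30 + 46/5 + 28/5) = 205/12, so the W-coordinate is 1/3.

(2/15, 8/15, 1/3)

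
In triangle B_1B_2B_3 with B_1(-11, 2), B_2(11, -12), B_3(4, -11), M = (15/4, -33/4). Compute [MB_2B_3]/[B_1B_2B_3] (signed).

[B_1B_2B_3] = ½·((-11)·(-12−(-11)) + 11·(-11−2) + 4·(2−(-12))) = ½·(11 − 143 + 56) = -38.
[MB_2B_3] = ½·((15/4)·(-12−(-11)) + 11·(-11−(-33/4)) + 4·(-33/4−(-12))) = ½·(-15/4 − 121/4 + 15) = -19/2, so the ratio is (-19/2)/(-38) = 1/4.

1/4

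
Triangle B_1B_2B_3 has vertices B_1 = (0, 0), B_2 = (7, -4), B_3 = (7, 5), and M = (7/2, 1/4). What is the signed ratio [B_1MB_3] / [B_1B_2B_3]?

1/4

[B_1B_2B_3] = ½·(0·(-4−5) + 7·(5−0) + 7·(0−(-4))) = ½·(0 + 35 + 28) = 63/2.
[B_1MB_3] = ½·(0·(1/4−5) + (7/2)·(5−0) + 7·(0−(1/4))) = ½·(0 + 35/2 − 7/4) = 63/8, so the ratio is (63/8)/(63/2) = 1/4.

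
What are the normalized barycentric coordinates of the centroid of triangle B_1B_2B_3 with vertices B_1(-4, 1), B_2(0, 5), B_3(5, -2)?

The centroid is the average of the vertices, so each weight is 1/3.

(1/3, 1/3, 1/3)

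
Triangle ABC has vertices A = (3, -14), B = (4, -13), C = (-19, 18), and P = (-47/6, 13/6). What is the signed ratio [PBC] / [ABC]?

1/3

[ABC] = ½·(3·(-13−18) + 4·(18−(-14)) + (-19)·(-14−(-13))) = ½·(-93 + 128 + 19) = 27.
[PBC] = ½·((-47/6)·(-13−18) + 4·(18−(13/6)) + (-19)·(13/6−(-13))) = ½·(1457/6 + 190/3 − 1729/6) = 9, so the ratio is 9/27 = 1/3.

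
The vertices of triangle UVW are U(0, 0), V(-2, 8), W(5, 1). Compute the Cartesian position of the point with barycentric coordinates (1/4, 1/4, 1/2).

P = (1/4)·U + (1/4)·V + (1/2)·W.
x-coordinate: (1/4)·0 + (1/4)·(-2) + (1/2)·5 = 2.
y-coordinate: (1/4)·0 + (1/4)·8 + (1/2)·1 = 5/2.

(2, 5/2)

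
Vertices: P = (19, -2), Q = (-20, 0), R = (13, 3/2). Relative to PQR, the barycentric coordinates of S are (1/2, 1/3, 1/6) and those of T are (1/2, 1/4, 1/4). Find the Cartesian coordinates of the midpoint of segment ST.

Barycentric coordinates of the midpoint are the average: (1/2, 7/24, 5/24).
Converting: (1/2)·P + (7/24)·Q + (5/24)·R = (51/8, -11/16).

(51/8, -11/16)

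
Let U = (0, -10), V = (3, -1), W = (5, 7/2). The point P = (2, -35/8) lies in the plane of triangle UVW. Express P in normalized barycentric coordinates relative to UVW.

(1/2, 1/4, 1/4)

Signed area of the reference triangle: [UVW] = ½·(0·(-1−(7/2)) + 3·(7/2−(-10)) + 5·(-10−(-1))) = ½·(0 + 81/2 − 45) = -9/4.
[PVW] = ½·(2·(-1−(7/2)) + 3·(7/2−(-35/8)) + 5·(-35/8−(-1))) = ½·(-9 + 189/8 − 135/8) = -9/8, so the U-coordinate is (-9/8)/(-9/4) = 1/2.
[UPW] = ½·(0·(-35/8−(7/2)) + 2·(7/2−(-10)) + 5·(-10−(-35/8))) = ½·(0 + 27 − 225/8) = -9/16, so the V-coordinate is 1/4.
[UVP] = ½·(0·(-1−(-35/8)) + 3·(-35/8−(-10)) + 2·(-10−(-1))) = ½·(0 + 135/8 − 18) = -9/16, so the W-coordinate is 1/4.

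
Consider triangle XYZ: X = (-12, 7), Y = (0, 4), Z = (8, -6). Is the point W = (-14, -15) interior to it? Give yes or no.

no

Barycentric coordinates of W: (73/24, -233/48, 45/16).
The three coordinates are positive, negative, positive; a point is interior exactly when all three are positive.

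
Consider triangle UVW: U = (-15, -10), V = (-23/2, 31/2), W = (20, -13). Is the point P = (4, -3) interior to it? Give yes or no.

yes

Barycentric coordinates of P: (47/301, 302/903, 460/903).
The three coordinates are positive, positive, positive; a point is interior exactly when all three are positive.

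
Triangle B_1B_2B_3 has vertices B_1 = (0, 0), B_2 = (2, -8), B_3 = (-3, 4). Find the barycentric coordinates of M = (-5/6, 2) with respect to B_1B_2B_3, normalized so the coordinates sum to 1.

Signed area of the reference triangle: [B_1B_2B_3] = ½·(0·(-8−4) + 2·(4−0) + (-3)·(0−(-8))) = ½·(0 + 8 − 24) = -8.
[MB_2B_3] = ½·((-5/6)·(-8−4) + 2·(4−2) + (-3)·(2−(-8))) = ½·(10 + 4 − 30) = -8, so the B_1-coordinate is (-8)/(-8) = 1.
[B_1MB_3] = ½·(0·(2−4) + (-5/6)·(4−0) + (-3)·(0−2)) = ½·(0 − 10/3 + 6) = 4/3, so the B_2-coordinate is -1/6.
[B_1B_2M] = ½·(0·(-8−2) + 2·(2−0) + (-5/6)·(0−(-8))) = ½·(0 + 4 − 20/3) = -4/3, so the B_3-coordinate is 1/6.

(1, -1/6, 1/6)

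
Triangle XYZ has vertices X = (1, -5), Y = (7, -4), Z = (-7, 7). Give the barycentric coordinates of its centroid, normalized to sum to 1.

(1/3, 1/3, 1/3)

The centroid is the average of the vertices, so each weight is 1/3.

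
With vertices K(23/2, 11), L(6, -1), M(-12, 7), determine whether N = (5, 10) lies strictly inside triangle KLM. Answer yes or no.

no

Barycentric coordinates of N: (19/26, -1/104, 29/104).
The three coordinates are positive, negative, positive; a point is interior exactly when all three are positive.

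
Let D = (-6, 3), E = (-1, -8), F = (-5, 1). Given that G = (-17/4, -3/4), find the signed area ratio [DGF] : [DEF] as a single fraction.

1/4

[DEF] = ½·((-6)·(-8−1) + (-1)·(1−3) + (-5)·(3−(-8))) = ½·(54 + 2 − 55) = 1/2.
[DGF] = ½·((-6)·(-3/4−1) + (-17/4)·(1−3) + (-5)·(3−(-3/4))) = ½·(21/2 + 17/2 − 75/4) = 1/8, so the ratio is (1/8)/(1/2) = 1/4.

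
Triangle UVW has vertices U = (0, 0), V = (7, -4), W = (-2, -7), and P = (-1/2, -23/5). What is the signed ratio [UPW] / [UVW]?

[UVW] = ½·(0·(-4−(-7)) + 7·(-7−0) + (-2)·(0−(-4))) = ½·(0 − 49 − 8) = -57/2.
[UPW] = ½·(0·(-23/5−(-7)) + (-1/2)·(-7−0) + (-2)·(0−(-23/5))) = ½·(0 + 7/2 − 46/5) = -57/20, so the ratio is (-57/20)/(-57/2) = 1/10.

1/10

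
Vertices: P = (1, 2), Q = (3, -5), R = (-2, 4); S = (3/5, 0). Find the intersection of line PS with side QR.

(1/2, -1/2)

Barycentric coordinates of S with respect to PQR: (1/5, 2/5, 2/5).
On side QR the P-coordinate is zero; dropping S's P-weight 1/5 and renormalizing the remaining 2/5 : 2/5 gives weights 1/2, 1/2 on Q, R.
T = (1/2)·(3, -5) + (1/2)·(-2, 4) = (1/2, -1/2).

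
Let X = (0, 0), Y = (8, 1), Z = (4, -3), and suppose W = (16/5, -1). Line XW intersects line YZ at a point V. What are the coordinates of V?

(16/3, -5/3)

Barycentric coordinates of W with respect to XYZ: (2/5, 1/5, 2/5).
On side YZ the X-coordinate is zero; dropping W's X-weight 2/5 and renormalizing the remaining 1/5 : 2/5 gives weights 1/3, 2/3 on Y, Z.
V = (1/3)·(8, 1) + (2/3)·(4, -3) = (16/3, -5/3).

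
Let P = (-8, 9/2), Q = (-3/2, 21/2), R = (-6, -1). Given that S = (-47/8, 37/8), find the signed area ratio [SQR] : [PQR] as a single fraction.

1/2

[PQR] = ½·((-8)·(21/2−(-1)) + (-3/2)·(-1−(9/2)) + (-6)·(9/2−(21/2))) = ½·(-92 + 33/4 + 36) = -191/8.
[SQR] = ½·((-47/8)·(21/2−(-1)) + (-3/2)·(-1−(37/8)) + (-6)·(37/8−(21/2))) = ½·(-1081/16 + 135/16 + 141/4) = -191/16, so the ratio is (-191/16)/(-191/8) = 1/2.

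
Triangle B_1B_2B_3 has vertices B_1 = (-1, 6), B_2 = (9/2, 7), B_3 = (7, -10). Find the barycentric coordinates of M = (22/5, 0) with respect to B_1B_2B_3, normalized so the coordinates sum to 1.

Signed area of the reference triangle: [B_1B_2B_3] = ½·((-1)·(7−(-10)) + (9/2)·(-10−6) + 7·(6−7)) = ½·(-17 − 72 − 7) = -48.
[MB_2B_3] = ½·((22/5)·(7−(-10)) + (9/2)·(-10−0) + 7·(0−7)) = ½·(374/5 − 45 − 49) = -48/5, so the B_1-coordinate is (-48/5)/(-48) = 1/5.
[B_1MB_3] = ½·((-1)·(0−(-10)) + (22/5)·(-10−6) + 7·(6−0)) = ½·(-10 − 352/5 + 42) = -96/5, so the B_2-coordinate is 2/5.
[B_1B_2M] = ½·((-1)·(7−0) + (9/2)·(0−6) + (22/5)·(6−7)) = ½·(-7 − 27 − 22/5) = -96/5, so the B_3-coordinate is 2/5.
Check: 1/5 + 2/5 + 2/5 = 1.

(1/5, 2/5, 2/5)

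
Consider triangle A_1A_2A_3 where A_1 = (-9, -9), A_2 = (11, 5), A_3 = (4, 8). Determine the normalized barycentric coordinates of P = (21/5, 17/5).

(1/5, 2/5, 2/5)

Signed area of the reference triangle: [A_1A_2A_3] = ½·((-9)·(5−8) + 11·(8−(-9)) + 4·(-9−5)) = ½·(27 + 187 − 56) = 79.
[PA_2A_3] = ½·((21/5)·(5−8) + 11·(8−(17/5)) + 4·(17/5−5)) = ½·(-63/5 + 253/5 − 32/5) = 79/5, so the A_1-coordinate is (79/5)/79 = 1/5.
[A_1PA_3] = ½·((-9)·(17/5−8) + (21/5)·(8−(-9)) + 4·(-9−(17/5))) = ½·(207/5 + 357/5 − 248/5) = 158/5, so the A_2-coordinate is 2/5.
[A_1A_2P] = ½·((-9)·(5−(17/5)) + 11·(17/5−(-9)) + (21/5)·(-9−5)) = ½·(-72/5 + 682/5 − 294/5) = 158/5, so the A_3-coordinate is 2/5.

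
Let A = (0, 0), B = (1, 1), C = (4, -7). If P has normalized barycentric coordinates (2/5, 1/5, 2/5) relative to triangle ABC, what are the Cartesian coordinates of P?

P = (2/5)·A + (1/5)·B + (2/5)·C.
x-coordinate: (2/5)·0 + (1/5)·1 + (2/5)·4 = 9/5.
y-coordinate: (2/5)·0 + (1/5)·1 + (2/5)·(-7) = -13/5.

(9/5, -13/5)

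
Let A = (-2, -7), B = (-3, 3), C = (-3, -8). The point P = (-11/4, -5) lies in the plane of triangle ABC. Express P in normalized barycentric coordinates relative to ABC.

Signed area of the reference triangle: [ABC] = ½·((-2)·(3−(-8)) + (-3)·(-8−(-7)) + (-3)·(-7−3)) = ½·(-22 + 3 + 30) = 11/2.
[PBC] = ½·((-11/4)·(3−(-8)) + (-3)·(-8−(-5)) + (-3)·(-5−3)) = ½·(-121/4 + 9 + 24) = 11/8, so the A-coordinate is (11/8)/(11/2) = 1/4.
[APC] = ½·((-2)·(-5−(-8)) + (-11/4)·(-8−(-7)) + (-3)·(-7−(-5))) = ½·(-6 + 11/4 + 6) = 11/8, so the B-coordinate is 1/4.
[ABP] = ½·((-2)·(3−(-5)) + (-3)·(-5−(-7)) + (-11/4)·(-7−3)) = ½·(-16 − 6 + 55/2) = 11/4, so the C-coordinate is 1/2.

(1/4, 1/4, 1/2)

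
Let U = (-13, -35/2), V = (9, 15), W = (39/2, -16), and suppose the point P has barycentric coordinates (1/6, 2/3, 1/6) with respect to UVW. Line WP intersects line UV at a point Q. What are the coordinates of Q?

Line WP meets UV where the W-coordinate vanishes; zeroing P's W-weight and renormalizing leaves U, V-weights 1/6 : 2/3 → (1/5, 4/5).
So Q = (1/5)·U + (4/5)·V = (23/5, 17/2).

(23/5, 17/2)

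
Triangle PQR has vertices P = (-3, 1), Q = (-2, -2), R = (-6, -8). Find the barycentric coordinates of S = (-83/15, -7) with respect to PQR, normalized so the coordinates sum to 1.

Signed area of the reference triangle: [PQR] = ½·((-3)·(-2−(-8)) + (-2)·(-8−1) + (-6)·(1−(-2))) = ½·(-18 + 18 − 18) = -9.
[SQR] = ½·((-83/15)·(-2−(-8)) + (-2)·(-8−(-7)) + (-6)·(-7−(-2))) = ½·(-166/5 + 2 + 30) = -3/5, so the P-coordinate is (-3/5)/(-9) = 1/15.
[PSR] = ½·((-3)·(-7−(-8)) + (-83/15)·(-8−1) + (-6)·(1−(-7))) = ½·(-3 + 249/5 − 48) = -3/5, so the Q-coordinate is 1/15.
[PQS] = ½·((-3)·(-2−(-7)) + (-2)·(-7−1) + (-83/15)·(1−(-2))) = ½·(-15 + 16 − 83/5) = -39/5, so the R-coordinate is 13/15.
Check: 1/15 + 1/15 + 13/15 = 1.

(1/15, 1/15, 13/15)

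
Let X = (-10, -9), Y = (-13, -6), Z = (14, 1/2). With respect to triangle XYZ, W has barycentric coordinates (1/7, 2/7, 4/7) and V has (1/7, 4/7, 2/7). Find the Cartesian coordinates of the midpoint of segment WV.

Barycentric coordinates of the midpoint are the average: (1/7, 3/7, 3/7).
Converting: (1/7)·X + (3/7)·Y + (3/7)·Z = (-1, -51/14).

(-1, -51/14)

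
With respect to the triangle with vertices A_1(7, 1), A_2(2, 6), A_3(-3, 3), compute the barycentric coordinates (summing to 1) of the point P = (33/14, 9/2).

Signed area of the reference triangle: [A_1A_2A_3] = ½·(7·(6−3) + 2·(3−1) + (-3)·(1−6)) = ½·(21 + 4 + 15) = 20.
[PA_2A_3] = ½·((33/14)·(6−3) + 2·(3−(9/2)) + (-3)·(9/2−6)) = ½·(99/14 − 3 + 9/2) = 30/7, so the A_1-coordinate is (30/7)/20 = 3/14.
[A_1PA_3] = ½·(7·(9/2−3) + (33/14)·(3−1) + (-3)·(1−(9/2))) = ½·(21/2 + 33/7 + 21/2) = 90/7, so the A_2-coordinate is 9/14.
[A_1A_2P] = ½·(7·(6−(9/2)) + 2·(9/2−1) + (33/14)·(1−6)) = ½·(21/2 + 7 − 165/14) = 20/7, so the A_3-coordinate is 1/7.
Check: 3/14 + 9/14 + 1/7 = 1.

(3/14, 9/14, 1/7)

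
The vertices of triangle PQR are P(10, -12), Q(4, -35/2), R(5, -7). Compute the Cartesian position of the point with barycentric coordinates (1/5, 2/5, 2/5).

(28/5, -61/5)

S = (1/5)·P + (2/5)·Q + (2/5)·R.
x-coordinate: (1/5)·10 + (2/5)·4 + (2/5)·5 = 28/5.
y-coordinate: (1/5)·(-12) + (2/5)·(-35/2) + (2/5)·(-7) = -61/5.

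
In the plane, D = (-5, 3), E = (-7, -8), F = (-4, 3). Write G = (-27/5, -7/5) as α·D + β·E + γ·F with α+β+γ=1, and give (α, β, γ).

Signed area of the reference triangle: [DEF] = ½·((-5)·(-8−3) + (-7)·(3−3) + (-4)·(3−(-8))) = ½·(55 + 0 − 44) = 11/2.
[GEF] = ½·((-27/5)·(-8−3) + (-7)·(3−(-7/5)) + (-4)·(-7/5−(-8))) = ½·(297/5 − 154/5 − 132/5) = 11/10, so the D-coordinate is (11/10)/(11/2) = 1/5.
[DGF] = ½·((-5)·(-7/5−3) + (-27/5)·(3−3) + (-4)·(3−(-7/5))) = ½·(22 + 0 − 88/5) = 11/5, so the E-coordinate is 2/5.
[DEG] = ½·((-5)·(-8−(-7/5)) + (-7)·(-7/5−3) + (-27/5)·(3−(-8))) = ½·(33 + 154/5 − 297/5) = 11/5, so the F-coordinate is 2/5.
Check: 1/5 + 2/5 + 2/5 = 1.

(1/5, 2/5, 2/5)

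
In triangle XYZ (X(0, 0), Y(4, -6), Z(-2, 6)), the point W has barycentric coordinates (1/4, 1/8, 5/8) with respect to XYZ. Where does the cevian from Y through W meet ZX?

(-10/7, 30/7)

Line YW meets ZX where the Y-coordinate vanishes; zeroing W's Y-weight and renormalizing leaves Z, X-weights 5/8 : 1/4 → (5/7, 2/7).
So V = (5/7)·Z + (2/7)·X = (-10/7, 30/7).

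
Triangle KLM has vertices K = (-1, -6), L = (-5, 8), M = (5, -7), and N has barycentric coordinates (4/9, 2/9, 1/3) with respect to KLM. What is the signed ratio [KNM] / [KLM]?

The signed ratio [KNM]/[KLM] equals the barycentric coordinate of N at vertex L, which is 2/9.

2/9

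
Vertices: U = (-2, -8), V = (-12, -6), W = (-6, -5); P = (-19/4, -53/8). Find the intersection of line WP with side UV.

Barycentric coordinates of P with respect to UVW: (1/2, 1/8, 3/8).
On side UV the W-coordinate is zero; dropping P's W-weight 3/8 and renormalizing the remaining 1/2 : 1/8 gives weights 4/5, 1/5 on U, V.
Q = (4/5)·(-2, -8) + (1/5)·(-12, -6) = (-4, -38/5).

(-4, -38/5)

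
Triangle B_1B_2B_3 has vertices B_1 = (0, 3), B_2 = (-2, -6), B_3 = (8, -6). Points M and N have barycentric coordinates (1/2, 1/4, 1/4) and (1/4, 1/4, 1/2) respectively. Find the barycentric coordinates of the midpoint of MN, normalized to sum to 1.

(3/8, 1/4, 3/8)

Since both coordinate triples sum to 1, the midpoint's barycentrics are the componentwise average.
(1/2+1/4)/2 = 3/8; similarly 1/4 and 3/8.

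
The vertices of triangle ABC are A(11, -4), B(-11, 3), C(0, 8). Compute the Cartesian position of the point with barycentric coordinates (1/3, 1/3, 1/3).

(0, 7/3)

P = (1/3)·A + (1/3)·B + (1/3)·C.
x-coordinate: (1/3)·11 + (1/3)·(-11) + (1/3)·0 = 0.
y-coordinate: (1/3)·(-4) + (1/3)·3 + (1/3)·8 = 7/3.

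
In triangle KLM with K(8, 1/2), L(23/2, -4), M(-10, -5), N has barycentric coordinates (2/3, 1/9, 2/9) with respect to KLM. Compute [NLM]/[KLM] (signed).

The signed ratio [NLM]/[KLM] equals the barycentric coordinate of N at vertex K, which is 2/3.

2/3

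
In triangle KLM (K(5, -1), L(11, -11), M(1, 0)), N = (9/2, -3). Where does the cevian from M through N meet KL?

(8, -6)

Barycentric coordinates of N with respect to KLM: (1/4, 1/4, 1/2).
On side KL the M-coordinate is zero; dropping N's M-weight 1/2 and renormalizing the remaining 1/4 : 1/4 gives weights 1/2, 1/2 on K, L.
J = (1/2)·(5, -1) + (1/2)·(11, -11) = (8, -6).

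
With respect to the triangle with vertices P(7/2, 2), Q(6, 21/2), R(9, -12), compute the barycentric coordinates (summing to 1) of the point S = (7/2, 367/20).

Signed area of the reference triangle: [PQR] = ½·((7/2)·(21/2−(-12)) + 6·(-12−2) + 9·(2−(21/2))) = ½·(315/4 − 84 − 153/2) = -327/8.
[SQR] = ½·((7/2)·(21/2−(-12)) + 6·(-12−(367/20)) + 9·(367/20−(21/2))) = ½·(315/4 − 1821/10 + 1413/20) = -327/20, so the P-coordinate is (-327/20)/(-327/8) = 2/5.
[PSR] = ½·((7/2)·(367/20−(-12)) + (7/2)·(-12−2) + 9·(2−(367/20))) = ½·(4249/40 − 49 − 2943/20) = -3597/80, so the Q-coordinate is 11/10.
[PQS] = ½·((7/2)·(21/2−(367/20)) + 6·(367/20−2) + (7/2)·(2−(21/2))) = ½·(-1099/40 + 981/10 − 119/4) = 327/16, so the R-coordinate is -1/2.
Check: 2/5 + 11/10 − 1/2 = 1.

(2/5, 11/10, -1/2)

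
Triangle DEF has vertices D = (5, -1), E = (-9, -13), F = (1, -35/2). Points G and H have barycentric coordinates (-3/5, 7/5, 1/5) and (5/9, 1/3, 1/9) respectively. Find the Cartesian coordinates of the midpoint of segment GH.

Barycentric coordinates of the midpoint are the average: (-1/45, 13/15, 7/45).
Converting: (-1/45)·D + (13/15)·E + (7/45)·F = (-349/45, -419/30).

(-349/45, -419/30)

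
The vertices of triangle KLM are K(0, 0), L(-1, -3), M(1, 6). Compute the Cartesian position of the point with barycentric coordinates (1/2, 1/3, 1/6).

(-1/6, 0)

N = (1/2)·K + (1/3)·L + (1/6)·M.
x-coordinate: (1/2)·0 + (1/3)·(-1) + (1/6)·1 = -1/6.
y-coordinate: (1/2)·0 + (1/3)·(-3) + (1/6)·6 = 0.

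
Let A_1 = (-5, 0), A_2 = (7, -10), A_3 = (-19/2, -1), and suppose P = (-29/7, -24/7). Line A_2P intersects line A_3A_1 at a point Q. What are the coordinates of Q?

Barycentric coordinates of P with respect to A_1A_2A_3: (1/7, 2/7, 4/7).
On side A_3A_1 the A_2-coordinate is zero; dropping P's A_2-weight 2/7 and renormalizing the remaining 4/7 : 1/7 gives weights 4/5, 1/5 on A_3, A_1.
Q = (4/5)·(-19/2, -1) + (1/5)·(-5, 0) = (-43/5, -4/5).

(-43/5, -4/5)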